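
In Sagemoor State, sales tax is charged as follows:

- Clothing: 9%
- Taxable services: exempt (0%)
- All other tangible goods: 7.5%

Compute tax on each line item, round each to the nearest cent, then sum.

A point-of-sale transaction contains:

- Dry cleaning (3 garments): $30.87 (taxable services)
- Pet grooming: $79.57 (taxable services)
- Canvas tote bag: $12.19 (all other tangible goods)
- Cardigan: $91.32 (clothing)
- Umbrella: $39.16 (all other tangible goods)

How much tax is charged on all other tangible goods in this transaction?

$3.85

Canvas tote bag $12.19: all other tangible goods → 7.5% → $0.91
Umbrella $39.16: all other tangible goods → 7.5% → $2.94
Tax on all other tangible goods = $0.91 + $2.94 = $3.85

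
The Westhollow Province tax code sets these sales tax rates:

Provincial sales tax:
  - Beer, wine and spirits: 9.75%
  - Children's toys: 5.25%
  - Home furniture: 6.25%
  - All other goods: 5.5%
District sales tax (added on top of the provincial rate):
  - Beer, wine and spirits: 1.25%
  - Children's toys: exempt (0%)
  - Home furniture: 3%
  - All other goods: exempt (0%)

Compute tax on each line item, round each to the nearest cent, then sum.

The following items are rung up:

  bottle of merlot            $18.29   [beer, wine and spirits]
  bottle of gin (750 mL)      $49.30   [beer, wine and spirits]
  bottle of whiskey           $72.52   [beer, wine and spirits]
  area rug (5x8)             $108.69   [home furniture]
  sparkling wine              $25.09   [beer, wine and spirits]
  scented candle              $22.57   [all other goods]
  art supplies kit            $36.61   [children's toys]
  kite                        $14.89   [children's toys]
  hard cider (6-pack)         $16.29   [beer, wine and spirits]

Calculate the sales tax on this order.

$33.95

Bottle of merlot $18.29: beer, wine and spirits → 9.75% + 1.25% district = 11% → $2.01
Bottle of gin (750 mL) $49.30: beer, wine and spirits → 9.75% + 1.25% district = 11% → $5.42
Bottle of whiskey $72.52: beer, wine and spirits → 9.75% + 1.25% district = 11% → $7.98
Area rug (5x8) $108.69: home furniture → 6.25% + 3% district = 9.25% → $10.05
Sparkling wine $25.09: beer, wine and spirits → 9.75% + 1.25% district = 11% → $2.76
Scented candle $22.57: all other goods → 5.5% + 0% district = 5.5% → $1.24
Art supplies kit $36.61: children's toys → 5.25% + 0% district = 5.25% → $1.92
Kite $14.89: children's toys → 5.25% + 0% district = 5.25% → $0.78
Hard cider (6-pack) $16.29: beer, wine and spirits → 9.75% + 1.25% district = 11% → $1.79
Total tax = $2.01 + $5.42 + $7.98 + $10.05 + $2.76 + $1.24 + $1.92 + $0.78 + $1.79 = $33.95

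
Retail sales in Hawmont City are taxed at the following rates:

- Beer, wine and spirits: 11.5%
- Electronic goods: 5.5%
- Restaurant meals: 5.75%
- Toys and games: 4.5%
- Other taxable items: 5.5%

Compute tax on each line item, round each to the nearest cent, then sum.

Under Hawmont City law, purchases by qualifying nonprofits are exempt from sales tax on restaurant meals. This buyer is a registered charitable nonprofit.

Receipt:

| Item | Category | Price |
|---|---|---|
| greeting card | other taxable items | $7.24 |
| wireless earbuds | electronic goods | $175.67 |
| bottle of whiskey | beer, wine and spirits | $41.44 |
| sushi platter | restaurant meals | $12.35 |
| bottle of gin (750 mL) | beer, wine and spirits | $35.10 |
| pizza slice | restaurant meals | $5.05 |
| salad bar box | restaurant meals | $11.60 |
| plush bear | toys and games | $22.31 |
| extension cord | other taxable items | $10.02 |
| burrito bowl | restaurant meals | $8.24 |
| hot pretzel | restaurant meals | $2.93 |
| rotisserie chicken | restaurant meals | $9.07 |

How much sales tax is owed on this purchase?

$20.42

Greeting card $7.24: other taxable items → 5.5% → $0.40
Wireless earbuds $175.67: electronic goods → 5.5% → $9.66
Bottle of whiskey $41.44: beer, wine and spirits → 11.5% → $4.77
Sushi platter $12.35: restaurant meals, buyer-exempt → 0% → $0.00
Bottle of gin (750 mL) $35.10: beer, wine and spirits → 11.5% → $4.04
Pizza slice $5.05: restaurant meals, buyer-exempt → 0% → $0.00
Salad bar box $11.60: restaurant meals, buyer-exempt → 0% → $0.00
Plush bear $22.31: toys and games → 4.5% → $1.00
Extension cord $10.02: other taxable items → 5.5% → $0.55
Burrito bowl $8.24: restaurant meals, buyer-exempt → 0% → $0.00
Hot pretzel $2.93: restaurant meals, buyer-exempt → 0% → $0.00
Rotisserie chicken $9.07: restaurant meals, buyer-exempt → 0% → $0.00
Total tax = $0.40 + $9.66 + $4.77 + $4.04 + $1.00 + $0.55 = $20.42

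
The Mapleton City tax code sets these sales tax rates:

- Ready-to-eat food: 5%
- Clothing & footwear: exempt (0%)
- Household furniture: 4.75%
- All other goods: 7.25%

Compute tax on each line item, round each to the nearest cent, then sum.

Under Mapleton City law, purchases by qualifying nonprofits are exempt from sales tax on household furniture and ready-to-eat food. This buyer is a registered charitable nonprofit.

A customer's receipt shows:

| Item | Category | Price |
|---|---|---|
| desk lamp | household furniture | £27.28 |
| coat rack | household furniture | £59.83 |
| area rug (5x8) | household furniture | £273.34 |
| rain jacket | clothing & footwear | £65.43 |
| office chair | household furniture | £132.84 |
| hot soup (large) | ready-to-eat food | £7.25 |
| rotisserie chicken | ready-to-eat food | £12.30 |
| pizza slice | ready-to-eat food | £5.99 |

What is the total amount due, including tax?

Desk lamp £27.28: household furniture, buyer-exempt → 0% → £0.00
Coat rack £59.83: household furniture, buyer-exempt → 0% → £0.00
Area rug (5x8) £273.34: household furniture, buyer-exempt → 0% → £0.00
Rain jacket £65.43: clothing & footwear → 0% → £0.00
Office chair £132.84: household furniture, buyer-exempt → 0% → £0.00
Hot soup (large) £7.25: ready-to-eat food, buyer-exempt → 0% → £0.00
Rotisserie chicken £12.30: ready-to-eat food, buyer-exempt → 0% → £0.00
Pizza slice £5.99: ready-to-eat food, buyer-exempt → 0% → £0.00
Subtotal = £584.26; tax = £0.00; total due = £584.26

£584.26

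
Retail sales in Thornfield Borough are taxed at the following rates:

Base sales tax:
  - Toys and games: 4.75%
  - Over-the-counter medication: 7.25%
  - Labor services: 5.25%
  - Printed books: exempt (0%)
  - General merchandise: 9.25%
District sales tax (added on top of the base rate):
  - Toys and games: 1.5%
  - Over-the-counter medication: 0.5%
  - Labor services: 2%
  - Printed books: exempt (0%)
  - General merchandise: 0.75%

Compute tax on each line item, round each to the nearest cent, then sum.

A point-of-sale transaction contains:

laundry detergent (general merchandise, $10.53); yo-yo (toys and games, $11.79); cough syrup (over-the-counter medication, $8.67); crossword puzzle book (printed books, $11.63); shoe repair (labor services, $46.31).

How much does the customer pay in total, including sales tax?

$94.75

Laundry detergent $10.53: general merchandise → 9.25% + 0.75% district = 10% → $1.05
Yo-yo $11.79: toys and games → 4.75% + 1.5% district = 6.25% → $0.74
Cough syrup $8.67: over-the-counter medication → 7.25% + 0.5% district = 7.75% → $0.67
Crossword puzzle book $11.63: printed books → 0% + 0% district = 0% → $0.00
Shoe repair $46.31: labor services → 5.25% + 2% district = 7.25% → $3.36
Subtotal = $88.93; tax = $5.82; total due = $94.75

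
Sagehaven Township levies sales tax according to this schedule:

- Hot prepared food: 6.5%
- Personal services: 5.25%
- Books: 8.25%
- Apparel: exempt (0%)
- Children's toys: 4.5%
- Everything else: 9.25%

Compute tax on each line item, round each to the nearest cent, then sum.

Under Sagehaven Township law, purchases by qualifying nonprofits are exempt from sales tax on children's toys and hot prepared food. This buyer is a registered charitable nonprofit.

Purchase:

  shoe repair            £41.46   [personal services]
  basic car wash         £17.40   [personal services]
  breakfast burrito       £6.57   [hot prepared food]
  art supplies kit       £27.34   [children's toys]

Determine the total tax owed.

Shoe repair £41.46: personal services → 5.25% → £2.18
Basic car wash £17.40: personal services → 5.25% → £0.91
Breakfast burrito £6.57: hot prepared food, buyer-exempt → 0% → £0.00
Art supplies kit £27.34: children's toys, buyer-exempt → 0% → £0.00
Total tax = £2.18 + £0.91 = £3.09

£3.09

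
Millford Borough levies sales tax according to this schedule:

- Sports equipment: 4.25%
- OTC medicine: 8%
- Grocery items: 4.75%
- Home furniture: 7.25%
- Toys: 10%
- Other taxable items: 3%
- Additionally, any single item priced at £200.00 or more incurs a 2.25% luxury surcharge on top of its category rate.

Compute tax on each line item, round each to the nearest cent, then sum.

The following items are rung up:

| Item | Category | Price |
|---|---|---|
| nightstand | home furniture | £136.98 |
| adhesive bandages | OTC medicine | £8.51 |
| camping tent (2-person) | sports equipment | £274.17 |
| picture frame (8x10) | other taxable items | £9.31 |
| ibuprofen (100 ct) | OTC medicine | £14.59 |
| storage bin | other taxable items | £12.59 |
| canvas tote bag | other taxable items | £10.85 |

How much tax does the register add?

£30.59

Nightstand £136.98: home furniture → 7.25% → £9.93
Adhesive bandages £8.51: OTC medicine → 8% → £0.68
Camping tent (2-person) £274.17: sports equipment → 4.25% + 2.25% surcharge = 6.5% → £17.82
Picture frame (8x10) £9.31: other taxable items → 3% → £0.28
Ibuprofen (100 ct) £14.59: OTC medicine → 8% → £1.17
Storage bin £12.59: other taxable items → 3% → £0.38
Canvas tote bag £10.85: other taxable items → 3% → £0.33
Total tax = £9.93 + £0.68 + £17.82 + £0.28 + £1.17 + £0.38 + £0.33 = £30.59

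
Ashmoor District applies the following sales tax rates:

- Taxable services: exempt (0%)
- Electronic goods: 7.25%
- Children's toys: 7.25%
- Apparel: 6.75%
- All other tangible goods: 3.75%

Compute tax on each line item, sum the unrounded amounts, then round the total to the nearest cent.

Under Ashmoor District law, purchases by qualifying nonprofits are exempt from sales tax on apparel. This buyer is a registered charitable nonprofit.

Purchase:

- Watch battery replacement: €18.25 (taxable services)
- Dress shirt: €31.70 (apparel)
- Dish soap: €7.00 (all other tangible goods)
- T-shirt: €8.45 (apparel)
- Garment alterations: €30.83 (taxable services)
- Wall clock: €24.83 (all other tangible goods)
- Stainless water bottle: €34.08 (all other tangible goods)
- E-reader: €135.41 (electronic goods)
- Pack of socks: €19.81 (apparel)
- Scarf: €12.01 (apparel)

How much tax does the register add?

Watch battery replacement €18.25: taxable services → 0% → €0.00
Dress shirt €31.70: apparel, buyer-exempt → 0% → €0.00
Dish soap €7.00: all other tangible goods → 3.75% → €0.2625
T-shirt €8.45: apparel, buyer-exempt → 0% → €0.00
Garment alterations €30.83: taxable services → 0% → €0.00
Wall clock €24.83: all other tangible goods → 3.75% → €0.931125
Stainless water bottle €34.08: all other tangible goods → 3.75% → €1.278
E-reader €135.41: electronic goods → 7.25% → €9.817225
Pack of socks €19.81: apparel, buyer-exempt → 0% → €0.00
Scarf €12.01: apparel, buyer-exempt → 0% → €0.00
Unrounded tax sum = €12.28885 → €12.29

€12.29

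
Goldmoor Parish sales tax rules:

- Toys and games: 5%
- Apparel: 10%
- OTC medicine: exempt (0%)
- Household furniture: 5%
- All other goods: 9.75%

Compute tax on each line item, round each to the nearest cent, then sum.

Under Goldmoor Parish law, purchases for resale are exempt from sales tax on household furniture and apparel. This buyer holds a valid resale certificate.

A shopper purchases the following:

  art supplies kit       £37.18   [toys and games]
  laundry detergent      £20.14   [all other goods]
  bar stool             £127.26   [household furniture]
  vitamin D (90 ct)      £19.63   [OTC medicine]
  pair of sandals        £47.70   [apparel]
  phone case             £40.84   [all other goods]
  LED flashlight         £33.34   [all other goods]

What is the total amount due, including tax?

Art supplies kit £37.18: toys and games → 5% → £1.86
Laundry detergent £20.14: all other goods → 9.75% → £1.96
Bar stool £127.26: household furniture, buyer-exempt → 0% → £0.00
Vitamin D (90 ct) £19.63: OTC medicine → 0% → £0.00
Pair of sandals £47.70: apparel, buyer-exempt → 0% → £0.00
Phone case £40.84: all other goods → 9.75% → £3.98
LED flashlight £33.34: all other goods → 9.75% → £3.25
Subtotal = £326.09; tax = £11.05; total due = £337.14

£337.14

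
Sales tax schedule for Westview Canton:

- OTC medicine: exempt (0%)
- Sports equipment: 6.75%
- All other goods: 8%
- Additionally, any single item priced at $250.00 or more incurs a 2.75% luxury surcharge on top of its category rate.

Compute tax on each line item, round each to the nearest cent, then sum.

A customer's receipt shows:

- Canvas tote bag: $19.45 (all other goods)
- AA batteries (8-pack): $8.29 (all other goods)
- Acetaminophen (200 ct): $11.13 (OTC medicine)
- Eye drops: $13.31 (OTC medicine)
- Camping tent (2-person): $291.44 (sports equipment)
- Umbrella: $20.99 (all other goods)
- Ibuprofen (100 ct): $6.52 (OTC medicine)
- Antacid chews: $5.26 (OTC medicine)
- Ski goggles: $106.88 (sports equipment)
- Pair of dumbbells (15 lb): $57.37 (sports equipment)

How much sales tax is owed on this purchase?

$42.67

Canvas tote bag $19.45: all other goods → 8% → $1.56
AA batteries (8-pack) $8.29: all other goods → 8% → $0.66
Acetaminophen (200 ct) $11.13: OTC medicine → 0% → $0.00
Eye drops $13.31: OTC medicine → 0% → $0.00
Camping tent (2-person) $291.44: sports equipment → 6.75% + 2.75% surcharge = 9.5% → $27.69
Umbrella $20.99: all other goods → 8% → $1.68
Ibuprofen (100 ct) $6.52: OTC medicine → 0% → $0.00
Antacid chews $5.26: OTC medicine → 0% → $0.00
Ski goggles $106.88: sports equipment → 6.75% → $7.21
Pair of dumbbells (15 lb) $57.37: sports equipment → 6.75% → $3.87
Total tax = $1.56 + $0.66 + $27.69 + $1.68 + $7.21 + $3.87 = $42.67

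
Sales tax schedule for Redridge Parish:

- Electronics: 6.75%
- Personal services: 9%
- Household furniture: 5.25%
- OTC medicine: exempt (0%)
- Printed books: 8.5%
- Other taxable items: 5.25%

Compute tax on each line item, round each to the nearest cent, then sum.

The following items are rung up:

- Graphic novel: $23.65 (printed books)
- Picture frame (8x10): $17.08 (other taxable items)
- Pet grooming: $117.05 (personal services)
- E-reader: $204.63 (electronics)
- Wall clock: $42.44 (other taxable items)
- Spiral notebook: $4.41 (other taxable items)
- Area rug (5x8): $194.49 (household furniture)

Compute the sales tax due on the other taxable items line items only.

Picture frame (8x10) $17.08: other taxable items → 5.25% → $0.90
Wall clock $42.44: other taxable items → 5.25% → $2.23
Spiral notebook $4.41: other taxable items → 5.25% → $0.23
Tax on other taxable items = $0.90 + $2.23 + $0.23 = $3.36

$3.36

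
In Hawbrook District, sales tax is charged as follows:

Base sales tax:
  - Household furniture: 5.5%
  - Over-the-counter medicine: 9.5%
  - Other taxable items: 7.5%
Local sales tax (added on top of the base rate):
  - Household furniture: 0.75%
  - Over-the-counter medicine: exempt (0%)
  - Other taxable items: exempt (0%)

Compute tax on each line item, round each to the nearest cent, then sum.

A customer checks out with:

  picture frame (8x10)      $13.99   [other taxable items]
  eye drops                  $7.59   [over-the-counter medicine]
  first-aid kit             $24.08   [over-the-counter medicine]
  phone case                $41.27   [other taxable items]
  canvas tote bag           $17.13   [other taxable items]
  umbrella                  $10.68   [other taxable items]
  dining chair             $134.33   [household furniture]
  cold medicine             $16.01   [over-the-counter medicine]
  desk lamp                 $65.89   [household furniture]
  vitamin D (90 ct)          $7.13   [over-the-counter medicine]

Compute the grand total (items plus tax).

Picture frame (8x10) $13.99: other taxable items → 7.5% + 0% local = 7.5% → $1.05
Eye drops $7.59: over-the-counter medicine → 9.5% + 0% local = 9.5% → $0.72
First-aid kit $24.08: over-the-counter medicine → 9.5% + 0% local = 9.5% → $2.29
Phone case $41.27: other taxable items → 7.5% + 0% local = 7.5% → $3.10
Canvas tote bag $17.13: other taxable items → 7.5% + 0% local = 7.5% → $1.28
Umbrella $10.68: other taxable items → 7.5% + 0% local = 7.5% → $0.80
Dining chair $134.33: household furniture → 5.5% + 0.75% local = 6.25% → $8.40
Cold medicine $16.01: over-the-counter medicine → 9.5% + 0% local = 9.5% → $1.52
Desk lamp $65.89: household furniture → 5.5% + 0.75% local = 6.25% → $4.12
Vitamin D (90 ct) $7.13: over-the-counter medicine → 9.5% + 0% local = 9.5% → $0.68
Subtotal = $338.10; tax = $23.96; total due = $362.06

$362.06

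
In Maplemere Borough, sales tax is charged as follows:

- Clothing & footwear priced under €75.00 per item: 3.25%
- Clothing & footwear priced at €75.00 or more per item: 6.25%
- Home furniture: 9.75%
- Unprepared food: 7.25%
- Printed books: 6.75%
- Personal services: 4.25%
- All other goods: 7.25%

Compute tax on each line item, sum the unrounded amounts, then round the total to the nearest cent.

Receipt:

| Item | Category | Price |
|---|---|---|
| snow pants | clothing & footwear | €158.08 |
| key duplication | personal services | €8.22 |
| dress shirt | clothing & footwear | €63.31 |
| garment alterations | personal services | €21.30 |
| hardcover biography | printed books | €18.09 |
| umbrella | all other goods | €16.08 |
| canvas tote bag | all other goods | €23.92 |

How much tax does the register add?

€17.31

Snow pants €158.08: clothing & footwear, €75.00 or more → 6.25% → €9.88
Key duplication €8.22: personal services → 4.25% → €0.34935
Dress shirt €63.31: clothing & footwear, under €75.00 → 3.25% → €2.057575
Garment alterations €21.30: personal services → 4.25% → €0.90525
Hardcover biography €18.09: printed books → 6.75% → €1.221075
Umbrella €16.08: all other goods → 7.25% → €1.1658
Canvas tote bag €23.92: all other goods → 7.25% → €1.7342
Unrounded tax sum = €17.31325 → €17.31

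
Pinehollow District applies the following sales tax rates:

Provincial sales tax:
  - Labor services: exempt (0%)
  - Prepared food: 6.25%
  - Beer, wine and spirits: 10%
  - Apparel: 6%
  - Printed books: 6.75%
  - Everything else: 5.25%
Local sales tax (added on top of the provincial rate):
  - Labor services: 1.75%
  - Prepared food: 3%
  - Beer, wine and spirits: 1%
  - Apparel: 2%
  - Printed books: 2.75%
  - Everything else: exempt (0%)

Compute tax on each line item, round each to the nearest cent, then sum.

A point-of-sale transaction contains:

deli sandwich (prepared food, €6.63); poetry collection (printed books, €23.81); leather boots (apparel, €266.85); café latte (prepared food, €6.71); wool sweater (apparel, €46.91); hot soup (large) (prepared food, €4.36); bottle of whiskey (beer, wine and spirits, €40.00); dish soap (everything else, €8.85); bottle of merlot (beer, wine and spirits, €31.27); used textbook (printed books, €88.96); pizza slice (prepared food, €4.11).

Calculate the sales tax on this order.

€46.12

Deli sandwich €6.63: prepared food → 6.25% + 3% local = 9.25% → €0.61
Poetry collection €23.81: printed books → 6.75% + 2.75% local = 9.5% → €2.26
Leather boots €266.85: apparel → 6% + 2% local = 8% → €21.35
Café latte €6.71: prepared food → 6.25% + 3% local = 9.25% → €0.62
Wool sweater €46.91: apparel → 6% + 2% local = 8% → €3.75
Hot soup (large) €4.36: prepared food → 6.25% + 3% local = 9.25% → €0.40
Bottle of whiskey €40.00: beer, wine and spirits → 10% + 1% local = 11% → €4.40
Dish soap €8.85: everything else → 5.25% + 0% local = 5.25% → €0.46
Bottle of merlot €31.27: beer, wine and spirits → 10% + 1% local = 11% → €3.44
Used textbook €88.96: printed books → 6.75% + 2.75% local = 9.5% → €8.45
Pizza slice €4.11: prepared food → 6.25% + 3% local = 9.25% → €0.38
Total tax = €0.61 + €2.26 + €21.35 + €0.62 + €3.75 + €0.40 + €4.40 + €0.46 + €3.44 + €8.45 + €0.38 = €46.12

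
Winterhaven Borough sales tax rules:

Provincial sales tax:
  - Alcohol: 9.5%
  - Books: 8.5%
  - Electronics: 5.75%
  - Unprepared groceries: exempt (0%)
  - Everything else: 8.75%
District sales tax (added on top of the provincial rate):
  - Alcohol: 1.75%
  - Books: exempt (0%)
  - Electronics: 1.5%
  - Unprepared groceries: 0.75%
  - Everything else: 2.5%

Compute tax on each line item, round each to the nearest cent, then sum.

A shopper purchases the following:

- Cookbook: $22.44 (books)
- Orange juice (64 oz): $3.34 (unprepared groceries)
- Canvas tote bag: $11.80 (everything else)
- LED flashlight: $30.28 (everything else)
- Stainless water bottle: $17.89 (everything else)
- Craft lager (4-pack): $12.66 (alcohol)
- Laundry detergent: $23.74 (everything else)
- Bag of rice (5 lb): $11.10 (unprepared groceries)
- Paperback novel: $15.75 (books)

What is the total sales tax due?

Cookbook $22.44: books → 8.5% + 0% district = 8.5% → $1.91
Orange juice (64 oz) $3.34: unprepared groceries → 0% + 0.75% district = 0.75% → $0.03
Canvas tote bag $11.80: everything else → 8.75% + 2.5% district = 11.25% → $1.33
LED flashlight $30.28: everything else → 8.75% + 2.5% district = 11.25% → $3.41
Stainless water bottle $17.89: everything else → 8.75% + 2.5% district = 11.25% → $2.01
Craft lager (4-pack) $12.66: alcohol → 9.5% + 1.75% district = 11.25% → $1.42
Laundry detergent $23.74: everything else → 8.75% + 2.5% district = 11.25% → $2.67
Bag of rice (5 lb) $11.10: unprepared groceries → 0% + 0.75% district = 0.75% → $0.08
Paperback novel $15.75: books → 8.5% + 0% district = 8.5% → $1.34
Total tax = $1.91 + $0.03 + $1.33 + $3.41 + $2.01 + $1.42 + $2.67 + $0.08 + $1.34 = $14.20

$14.20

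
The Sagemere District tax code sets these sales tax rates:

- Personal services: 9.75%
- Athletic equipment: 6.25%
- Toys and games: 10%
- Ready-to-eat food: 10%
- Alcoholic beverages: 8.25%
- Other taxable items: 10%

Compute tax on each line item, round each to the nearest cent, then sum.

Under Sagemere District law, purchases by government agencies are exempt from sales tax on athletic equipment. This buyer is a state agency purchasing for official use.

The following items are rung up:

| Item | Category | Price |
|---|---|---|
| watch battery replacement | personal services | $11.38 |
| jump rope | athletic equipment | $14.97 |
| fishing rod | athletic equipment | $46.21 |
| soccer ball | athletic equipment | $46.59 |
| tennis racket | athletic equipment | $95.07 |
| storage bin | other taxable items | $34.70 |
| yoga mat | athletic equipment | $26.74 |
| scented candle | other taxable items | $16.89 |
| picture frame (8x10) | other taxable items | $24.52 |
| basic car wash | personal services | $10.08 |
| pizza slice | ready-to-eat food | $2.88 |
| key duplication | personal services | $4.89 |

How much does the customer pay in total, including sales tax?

Watch battery replacement $11.38: personal services → 9.75% → $1.11
Jump rope $14.97: athletic equipment, buyer-exempt → 0% → $0.00
Fishing rod $46.21: athletic equipment, buyer-exempt → 0% → $0.00
Soccer ball $46.59: athletic equipment, buyer-exempt → 0% → $0.00
Tennis racket $95.07: athletic equipment, buyer-exempt → 0% → $0.00
Storage bin $34.70: other taxable items → 10% → $3.47
Yoga mat $26.74: athletic equipment, buyer-exempt → 0% → $0.00
Scented candle $16.89: other taxable items → 10% → $1.69
Picture frame (8x10) $24.52: other taxable items → 10% → $2.45
Basic car wash $10.08: personal services → 9.75% → $0.98
Pizza slice $2.88: ready-to-eat food → 10% → $0.29
Key duplication $4.89: personal services → 9.75% → $0.48
Subtotal = $334.92; tax = $10.47; total due = $345.39

$345.39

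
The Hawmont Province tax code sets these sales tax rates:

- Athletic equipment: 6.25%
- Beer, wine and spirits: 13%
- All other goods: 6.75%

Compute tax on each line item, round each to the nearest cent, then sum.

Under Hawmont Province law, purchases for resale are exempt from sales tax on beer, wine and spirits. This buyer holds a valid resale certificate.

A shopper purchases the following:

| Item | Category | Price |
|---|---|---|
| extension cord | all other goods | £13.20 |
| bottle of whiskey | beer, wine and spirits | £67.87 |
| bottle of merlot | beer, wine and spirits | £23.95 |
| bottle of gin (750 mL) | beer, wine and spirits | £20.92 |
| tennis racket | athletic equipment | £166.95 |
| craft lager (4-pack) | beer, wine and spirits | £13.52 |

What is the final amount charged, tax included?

£317.73

Extension cord £13.20: all other goods → 6.75% → £0.89
Bottle of whiskey £67.87: beer, wine and spirits, buyer-exempt → 0% → £0.00
Bottle of merlot £23.95: beer, wine and spirits, buyer-exempt → 0% → £0.00
Bottle of gin (750 mL) £20.92: beer, wine and spirits, buyer-exempt → 0% → £0.00
Tennis racket £166.95: athletic equipment → 6.25% → £10.43
Craft lager (4-pack) £13.52: beer, wine and spirits, buyer-exempt → 0% → £0.00
Subtotal = £306.41; tax = £11.32; total due = £317.73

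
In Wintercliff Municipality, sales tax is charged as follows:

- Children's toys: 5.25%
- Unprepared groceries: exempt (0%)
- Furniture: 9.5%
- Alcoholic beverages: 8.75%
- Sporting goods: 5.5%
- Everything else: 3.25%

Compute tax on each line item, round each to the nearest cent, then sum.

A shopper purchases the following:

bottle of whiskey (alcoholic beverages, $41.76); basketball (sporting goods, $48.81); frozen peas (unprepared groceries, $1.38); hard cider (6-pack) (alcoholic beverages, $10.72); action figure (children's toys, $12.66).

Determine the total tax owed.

Bottle of whiskey $41.76: alcoholic beverages → 8.75% → $3.65
Basketball $48.81: sporting goods → 5.5% → $2.68
Frozen peas $1.38: unprepared groceries → 0% → $0.00
Hard cider (6-pack) $10.72: alcoholic beverages → 8.75% → $0.94
Action figure $12.66: children's toys → 5.25% → $0.66
Total tax = $3.65 + $2.68 + $0.94 + $0.66 = $7.93

$7.93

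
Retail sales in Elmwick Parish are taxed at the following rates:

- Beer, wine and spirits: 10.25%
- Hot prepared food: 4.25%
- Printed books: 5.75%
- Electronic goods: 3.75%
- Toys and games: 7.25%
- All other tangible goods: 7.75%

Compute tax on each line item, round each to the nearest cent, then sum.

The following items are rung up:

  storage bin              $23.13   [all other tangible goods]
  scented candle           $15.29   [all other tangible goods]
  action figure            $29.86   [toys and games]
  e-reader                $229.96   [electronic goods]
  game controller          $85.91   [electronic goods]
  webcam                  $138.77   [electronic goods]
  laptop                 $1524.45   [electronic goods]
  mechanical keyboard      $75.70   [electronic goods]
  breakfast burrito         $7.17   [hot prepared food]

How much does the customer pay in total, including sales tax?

Storage bin $23.13: all other tangible goods → 7.75% → $1.79
Scented candle $15.29: all other tangible goods → 7.75% → $1.18
Action figure $29.86: toys and games → 7.25% → $2.16
E-reader $229.96: electronic goods → 3.75% → $8.62
Game controller $85.91: electronic goods → 3.75% → $3.22
Webcam $138.77: electronic goods → 3.75% → $5.20
Laptop $1524.45: electronic goods → 3.75% → $57.17
Mechanical keyboard $75.70: electronic goods → 3.75% → $2.84
Breakfast burrito $7.17: hot prepared food → 4.25% → $0.30
Subtotal = $2130.24; tax = $82.48; total due = $2212.72

$2212.72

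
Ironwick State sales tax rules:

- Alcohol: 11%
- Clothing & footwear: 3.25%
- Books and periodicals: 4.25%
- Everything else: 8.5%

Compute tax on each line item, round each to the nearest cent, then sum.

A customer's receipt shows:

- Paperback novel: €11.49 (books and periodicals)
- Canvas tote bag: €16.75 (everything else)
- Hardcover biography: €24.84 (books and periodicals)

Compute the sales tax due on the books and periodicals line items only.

Paperback novel €11.49: books and periodicals → 4.25% → €0.49
Hardcover biography €24.84: books and periodicals → 4.25% → €1.06
Tax on books and periodicals = €0.49 + €1.06 = €1.55

€1.55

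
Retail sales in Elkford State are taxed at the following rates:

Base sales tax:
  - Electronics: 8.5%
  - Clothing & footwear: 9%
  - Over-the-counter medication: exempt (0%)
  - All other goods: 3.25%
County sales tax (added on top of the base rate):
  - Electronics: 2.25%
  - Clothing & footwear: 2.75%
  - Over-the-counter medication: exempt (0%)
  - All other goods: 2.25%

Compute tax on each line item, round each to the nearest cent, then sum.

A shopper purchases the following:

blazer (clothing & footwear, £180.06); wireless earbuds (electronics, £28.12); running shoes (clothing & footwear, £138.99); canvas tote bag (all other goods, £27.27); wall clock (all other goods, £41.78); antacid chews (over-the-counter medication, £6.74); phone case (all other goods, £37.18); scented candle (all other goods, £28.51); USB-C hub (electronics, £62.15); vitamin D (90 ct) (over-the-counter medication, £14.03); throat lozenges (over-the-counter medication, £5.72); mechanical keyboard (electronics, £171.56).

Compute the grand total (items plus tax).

£815.15

Blazer £180.06: clothing & footwear → 9% + 2.75% county = 11.75% → £21.16
Wireless earbuds £28.12: electronics → 8.5% + 2.25% county = 10.75% → £3.02
Running shoes £138.99: clothing & footwear → 9% + 2.75% county = 11.75% → £16.33
Canvas tote bag £27.27: all other goods → 3.25% + 2.25% county = 5.5% → £1.50
Wall clock £41.78: all other goods → 3.25% + 2.25% county = 5.5% → £2.30
Antacid chews £6.74: over-the-counter medication → 0% + 0% county = 0% → £0.00
Phone case £37.18: all other goods → 3.25% + 2.25% county = 5.5% → £2.04
Scented candle £28.51: all other goods → 3.25% + 2.25% county = 5.5% → £1.57
USB-C hub £62.15: electronics → 8.5% + 2.25% county = 10.75% → £6.68
Vitamin D (90 ct) £14.03: over-the-counter medication → 0% + 0% county = 0% → £0.00
Throat lozenges £5.72: over-the-counter medication → 0% + 0% county = 0% → £0.00
Mechanical keyboard £171.56: electronics → 8.5% + 2.25% county = 10.75% → £18.44
Subtotal = £742.11; tax = £73.04; total due = £815.15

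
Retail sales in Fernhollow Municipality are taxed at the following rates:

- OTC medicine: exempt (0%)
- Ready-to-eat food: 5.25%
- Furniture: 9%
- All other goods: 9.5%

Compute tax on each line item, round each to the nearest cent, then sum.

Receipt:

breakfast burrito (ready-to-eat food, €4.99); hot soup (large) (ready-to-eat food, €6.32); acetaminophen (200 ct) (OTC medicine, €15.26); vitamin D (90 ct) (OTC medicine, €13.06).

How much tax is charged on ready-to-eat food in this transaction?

€0.59

Breakfast burrito €4.99: ready-to-eat food → 5.25% → €0.26
Hot soup (large) €6.32: ready-to-eat food → 5.25% → €0.33
Tax on ready-to-eat food = €0.26 + €0.33 = €0.59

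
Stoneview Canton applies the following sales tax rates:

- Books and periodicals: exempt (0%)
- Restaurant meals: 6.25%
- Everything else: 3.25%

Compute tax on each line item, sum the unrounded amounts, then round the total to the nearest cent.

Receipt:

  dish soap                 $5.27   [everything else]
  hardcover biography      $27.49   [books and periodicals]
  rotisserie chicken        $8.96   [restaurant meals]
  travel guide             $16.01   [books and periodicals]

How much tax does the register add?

Dish soap $5.27: everything else → 3.25% → $0.171275
Hardcover biography $27.49: books and periodicals → 0% → $0.00
Rotisserie chicken $8.96: restaurant meals → 6.25% → $0.56
Travel guide $16.01: books and periodicals → 0% → $0.00
Unrounded tax sum = $0.731275 → $0.73

$0.73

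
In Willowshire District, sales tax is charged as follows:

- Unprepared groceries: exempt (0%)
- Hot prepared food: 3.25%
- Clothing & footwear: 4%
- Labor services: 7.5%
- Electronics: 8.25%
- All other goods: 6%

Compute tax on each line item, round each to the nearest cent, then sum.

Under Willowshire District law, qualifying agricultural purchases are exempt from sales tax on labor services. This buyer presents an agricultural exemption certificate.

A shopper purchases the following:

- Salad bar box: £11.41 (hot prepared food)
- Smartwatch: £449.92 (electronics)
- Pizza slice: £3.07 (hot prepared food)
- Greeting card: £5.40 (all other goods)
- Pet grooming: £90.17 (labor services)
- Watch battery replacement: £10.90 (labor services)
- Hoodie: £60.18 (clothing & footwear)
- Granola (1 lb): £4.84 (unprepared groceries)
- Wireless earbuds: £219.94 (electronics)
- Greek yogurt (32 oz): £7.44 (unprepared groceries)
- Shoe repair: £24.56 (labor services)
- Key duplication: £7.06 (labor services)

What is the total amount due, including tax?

Salad bar box £11.41: hot prepared food → 3.25% → £0.37
Smartwatch £449.92: electronics → 8.25% → £37.12
Pizza slice £3.07: hot prepared food → 3.25% → £0.10
Greeting card £5.40: all other goods → 6% → £0.32
Pet grooming £90.17: labor services, buyer-exempt → 0% → £0.00
Watch battery replacement £10.90: labor services, buyer-exempt → 0% → £0.00
Hoodie £60.18: clothing & footwear → 4% → £2.41
Granola (1 lb) £4.84: unprepared groceries → 0% → £0.00
Wireless earbuds £219.94: electronics → 8.25% → £18.15
Greek yogurt (32 oz) £7.44: unprepared groceries → 0% → £0.00
Shoe repair £24.56: labor services, buyer-exempt → 0% → £0.00
Key duplication £7.06: labor services, buyer-exempt → 0% → £0.00
Subtotal = £894.89; tax = £58.47; total due = £953.36

£953.36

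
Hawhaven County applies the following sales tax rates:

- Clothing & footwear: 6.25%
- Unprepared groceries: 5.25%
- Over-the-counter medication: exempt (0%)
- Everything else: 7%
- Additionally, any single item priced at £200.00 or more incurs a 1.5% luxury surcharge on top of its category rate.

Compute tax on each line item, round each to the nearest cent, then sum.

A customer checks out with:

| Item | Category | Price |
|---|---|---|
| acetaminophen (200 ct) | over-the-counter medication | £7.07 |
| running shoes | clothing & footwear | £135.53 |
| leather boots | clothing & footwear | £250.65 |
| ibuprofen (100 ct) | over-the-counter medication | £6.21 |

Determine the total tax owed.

£27.90

Acetaminophen (200 ct) £7.07: over-the-counter medication → 0% → £0.00
Running shoes £135.53: clothing & footwear → 6.25% → £8.47
Leather boots £250.65: clothing & footwear → 6.25% + 1.5% surcharge = 7.75% → £19.43
Ibuprofen (100 ct) £6.21: over-the-counter medication → 0% → £0.00
Total tax = £8.47 + £19.43 = £27.90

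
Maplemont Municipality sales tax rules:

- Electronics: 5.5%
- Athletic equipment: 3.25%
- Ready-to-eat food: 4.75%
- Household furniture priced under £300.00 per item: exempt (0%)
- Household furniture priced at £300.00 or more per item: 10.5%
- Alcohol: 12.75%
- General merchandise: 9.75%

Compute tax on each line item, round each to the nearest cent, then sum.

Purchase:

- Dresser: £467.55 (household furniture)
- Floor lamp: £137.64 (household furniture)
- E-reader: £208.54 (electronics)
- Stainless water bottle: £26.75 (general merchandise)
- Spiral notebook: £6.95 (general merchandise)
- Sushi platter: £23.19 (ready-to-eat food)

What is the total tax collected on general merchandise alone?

£3.29

Stainless water bottle £26.75: general merchandise → 9.75% → £2.61
Spiral notebook £6.95: general merchandise → 9.75% → £0.68
Tax on general merchandise = £2.61 + £0.68 = £3.29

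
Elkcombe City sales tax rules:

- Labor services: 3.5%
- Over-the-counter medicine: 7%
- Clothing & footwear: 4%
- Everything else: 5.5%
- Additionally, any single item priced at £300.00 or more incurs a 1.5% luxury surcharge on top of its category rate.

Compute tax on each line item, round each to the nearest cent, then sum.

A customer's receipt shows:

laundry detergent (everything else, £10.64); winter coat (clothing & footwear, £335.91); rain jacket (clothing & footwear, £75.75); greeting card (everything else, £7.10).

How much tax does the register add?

Laundry detergent £10.64: everything else → 5.5% → £0.59
Winter coat £335.91: clothing & footwear → 4% + 1.5% surcharge = 5.5% → £18.48
Rain jacket £75.75: clothing & footwear → 4% → £3.03
Greeting card £7.10: everything else → 5.5% → £0.39
Total tax = £0.59 + £18.48 + £3.03 + £0.39 = £22.49

£22.49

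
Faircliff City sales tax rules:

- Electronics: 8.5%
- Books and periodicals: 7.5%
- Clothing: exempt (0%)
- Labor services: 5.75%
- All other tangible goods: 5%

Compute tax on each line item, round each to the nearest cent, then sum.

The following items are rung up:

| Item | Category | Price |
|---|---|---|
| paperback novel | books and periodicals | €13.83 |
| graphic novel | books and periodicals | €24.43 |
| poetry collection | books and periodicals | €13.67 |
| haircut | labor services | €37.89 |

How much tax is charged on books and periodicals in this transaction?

€3.90

Paperback novel €13.83: books and periodicals → 7.5% → €1.04
Graphic novel €24.43: books and periodicals → 7.5% → €1.83
Poetry collection €13.67: books and periodicals → 7.5% → €1.03
Tax on books and periodicals = €1.04 + €1.83 + €1.03 = €3.90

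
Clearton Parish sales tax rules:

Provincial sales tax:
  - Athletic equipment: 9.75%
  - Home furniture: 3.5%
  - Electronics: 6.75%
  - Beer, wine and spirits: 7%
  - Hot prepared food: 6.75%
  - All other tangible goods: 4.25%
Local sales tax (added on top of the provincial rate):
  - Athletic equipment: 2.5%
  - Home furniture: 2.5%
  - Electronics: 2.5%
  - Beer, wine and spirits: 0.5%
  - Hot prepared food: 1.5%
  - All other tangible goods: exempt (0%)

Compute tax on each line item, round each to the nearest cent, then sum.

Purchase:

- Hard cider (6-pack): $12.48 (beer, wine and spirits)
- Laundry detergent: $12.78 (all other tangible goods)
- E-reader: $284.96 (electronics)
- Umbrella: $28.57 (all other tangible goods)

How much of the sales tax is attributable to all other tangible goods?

$1.75

Laundry detergent $12.78: all other tangible goods → 4.25% + 0% local = 4.25% → $0.54
Umbrella $28.57: all other tangible goods → 4.25% + 0% local = 4.25% → $1.21
Tax on all other tangible goods = $0.54 + $1.21 = $1.75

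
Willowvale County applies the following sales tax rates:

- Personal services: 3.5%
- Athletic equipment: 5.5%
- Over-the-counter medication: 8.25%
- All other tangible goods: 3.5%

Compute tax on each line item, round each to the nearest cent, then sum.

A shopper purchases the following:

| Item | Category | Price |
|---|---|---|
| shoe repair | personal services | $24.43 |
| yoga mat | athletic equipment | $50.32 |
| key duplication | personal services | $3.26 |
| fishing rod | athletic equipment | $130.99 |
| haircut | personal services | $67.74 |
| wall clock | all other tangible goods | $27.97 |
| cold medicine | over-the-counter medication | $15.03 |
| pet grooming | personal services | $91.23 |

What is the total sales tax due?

$18.72

Shoe repair $24.43: personal services → 3.5% → $0.86
Yoga mat $50.32: athletic equipment → 5.5% → $2.77
Key duplication $3.26: personal services → 3.5% → $0.11
Fishing rod $130.99: athletic equipment → 5.5% → $7.20
Haircut $67.74: personal services → 3.5% → $2.37
Wall clock $27.97: all other tangible goods → 3.5% → $0.98
Cold medicine $15.03: over-the-counter medication → 8.25% → $1.24
Pet grooming $91.23: personal services → 3.5% → $3.19
Total tax = $0.86 + $2.77 + $0.11 + $7.20 + $2.37 + $0.98 + $1.24 + $3.19 = $18.72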